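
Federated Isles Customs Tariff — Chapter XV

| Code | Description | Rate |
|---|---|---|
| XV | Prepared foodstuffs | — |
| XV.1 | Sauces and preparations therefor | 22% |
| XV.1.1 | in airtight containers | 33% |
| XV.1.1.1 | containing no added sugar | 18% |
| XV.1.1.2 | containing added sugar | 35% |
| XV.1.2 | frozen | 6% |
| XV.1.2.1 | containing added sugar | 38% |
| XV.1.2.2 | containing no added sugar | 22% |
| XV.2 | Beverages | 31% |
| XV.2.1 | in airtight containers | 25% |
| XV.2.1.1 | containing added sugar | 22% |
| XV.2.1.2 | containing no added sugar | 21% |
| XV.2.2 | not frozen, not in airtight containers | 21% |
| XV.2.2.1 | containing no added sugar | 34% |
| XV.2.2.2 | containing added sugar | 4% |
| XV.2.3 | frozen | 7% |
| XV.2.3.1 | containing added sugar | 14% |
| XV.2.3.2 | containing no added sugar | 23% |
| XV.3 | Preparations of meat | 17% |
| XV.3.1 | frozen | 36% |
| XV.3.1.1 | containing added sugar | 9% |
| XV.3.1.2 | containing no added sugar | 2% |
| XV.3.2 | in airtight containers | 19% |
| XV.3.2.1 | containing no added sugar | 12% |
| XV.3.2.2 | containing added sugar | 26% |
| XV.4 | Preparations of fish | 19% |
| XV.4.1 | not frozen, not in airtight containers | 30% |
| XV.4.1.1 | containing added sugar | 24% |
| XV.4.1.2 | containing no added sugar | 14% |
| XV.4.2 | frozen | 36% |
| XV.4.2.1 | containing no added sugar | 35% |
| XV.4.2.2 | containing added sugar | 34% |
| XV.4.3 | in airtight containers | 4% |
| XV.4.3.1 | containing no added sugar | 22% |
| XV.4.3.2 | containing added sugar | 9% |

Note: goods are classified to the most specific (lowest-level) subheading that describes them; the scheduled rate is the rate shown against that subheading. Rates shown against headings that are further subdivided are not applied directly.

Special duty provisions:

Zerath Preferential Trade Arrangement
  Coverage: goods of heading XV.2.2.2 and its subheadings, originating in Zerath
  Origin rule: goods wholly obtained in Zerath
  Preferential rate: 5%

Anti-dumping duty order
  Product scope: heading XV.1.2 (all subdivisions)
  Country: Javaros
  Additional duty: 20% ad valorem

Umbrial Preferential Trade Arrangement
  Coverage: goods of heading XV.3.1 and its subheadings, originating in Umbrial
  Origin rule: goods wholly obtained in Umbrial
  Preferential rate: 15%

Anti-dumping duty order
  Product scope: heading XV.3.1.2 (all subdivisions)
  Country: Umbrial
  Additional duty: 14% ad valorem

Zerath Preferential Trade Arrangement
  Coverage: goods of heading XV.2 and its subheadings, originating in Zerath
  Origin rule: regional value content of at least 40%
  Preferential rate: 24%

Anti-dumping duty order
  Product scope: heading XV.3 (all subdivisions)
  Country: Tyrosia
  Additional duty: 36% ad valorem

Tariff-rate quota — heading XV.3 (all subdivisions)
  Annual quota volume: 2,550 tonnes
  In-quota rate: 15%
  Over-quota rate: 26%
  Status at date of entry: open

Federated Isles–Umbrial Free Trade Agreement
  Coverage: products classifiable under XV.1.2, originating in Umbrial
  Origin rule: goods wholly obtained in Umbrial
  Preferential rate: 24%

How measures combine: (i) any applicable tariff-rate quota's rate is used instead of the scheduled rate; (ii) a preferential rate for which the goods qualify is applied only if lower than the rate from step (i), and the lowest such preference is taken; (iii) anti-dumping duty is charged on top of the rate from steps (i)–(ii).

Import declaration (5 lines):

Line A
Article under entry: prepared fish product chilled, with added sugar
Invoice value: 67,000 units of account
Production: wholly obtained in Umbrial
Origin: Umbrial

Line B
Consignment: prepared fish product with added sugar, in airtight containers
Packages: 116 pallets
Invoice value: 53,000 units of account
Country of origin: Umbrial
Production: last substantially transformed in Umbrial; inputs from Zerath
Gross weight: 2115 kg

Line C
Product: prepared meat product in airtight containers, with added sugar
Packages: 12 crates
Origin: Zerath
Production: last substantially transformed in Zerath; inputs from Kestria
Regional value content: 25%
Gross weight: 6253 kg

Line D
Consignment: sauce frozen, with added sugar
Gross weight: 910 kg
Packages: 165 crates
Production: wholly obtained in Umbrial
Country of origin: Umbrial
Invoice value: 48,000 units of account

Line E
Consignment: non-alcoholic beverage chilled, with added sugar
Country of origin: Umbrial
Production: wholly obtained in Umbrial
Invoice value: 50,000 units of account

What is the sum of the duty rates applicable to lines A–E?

Line A: prepared fish product → XV.4; chilled → XV.4.1; with added sugar → XV.4.1.1. Scheduled 24%. Umbrial agreement on XV.3.1: XV.4.1.1 not covered; Umbrial agreement on XV.1.2: XV.4.1.1 not covered. → 24%.
Line B: prepared fish product → XV.4; in airtight containers → XV.4.3; with added sugar → XV.4.3.2. Scheduled 9%. Umbrial agreement on XV.3.1: XV.4.3.2 not covered; Umbrial agreement on XV.1.2: XV.4.3.2 not covered. → 9%.
Line C: prepared meat product → XV.3; in airtight containers → XV.3.2; with added sugar → XV.3.2.2. Scheduled 26%. quota on XV.3 open → in-quota 15%; Zerath agreement on XV.2.2.2: XV.3.2.2 not covered; Zerath agreement on XV.2: XV.3.2.2 not covered. → 15%.
Line D: sauce → XV.1; frozen → XV.1.2; with added sugar → XV.1.2.1. Scheduled 38%. Umbrial agreement on XV.3.1: XV.1.2.1 not covered; Umbrial agreement on XV.1.2: wholly obtained → 24% available; preferential 24%. → 24%.
Line E: non-alcoholic beverage → XV.2; chilled → XV.2.2; with added sugar → XV.2.2.2. Scheduled 4%. Umbrial agreement on XV.3.1: XV.2.2.2 not covered; Umbrial agreement on XV.1.2: XV.2.2.2 not covered. → 4%.
Sum: 24% + 9% + 15% + 24% + 4% = 76%.

76%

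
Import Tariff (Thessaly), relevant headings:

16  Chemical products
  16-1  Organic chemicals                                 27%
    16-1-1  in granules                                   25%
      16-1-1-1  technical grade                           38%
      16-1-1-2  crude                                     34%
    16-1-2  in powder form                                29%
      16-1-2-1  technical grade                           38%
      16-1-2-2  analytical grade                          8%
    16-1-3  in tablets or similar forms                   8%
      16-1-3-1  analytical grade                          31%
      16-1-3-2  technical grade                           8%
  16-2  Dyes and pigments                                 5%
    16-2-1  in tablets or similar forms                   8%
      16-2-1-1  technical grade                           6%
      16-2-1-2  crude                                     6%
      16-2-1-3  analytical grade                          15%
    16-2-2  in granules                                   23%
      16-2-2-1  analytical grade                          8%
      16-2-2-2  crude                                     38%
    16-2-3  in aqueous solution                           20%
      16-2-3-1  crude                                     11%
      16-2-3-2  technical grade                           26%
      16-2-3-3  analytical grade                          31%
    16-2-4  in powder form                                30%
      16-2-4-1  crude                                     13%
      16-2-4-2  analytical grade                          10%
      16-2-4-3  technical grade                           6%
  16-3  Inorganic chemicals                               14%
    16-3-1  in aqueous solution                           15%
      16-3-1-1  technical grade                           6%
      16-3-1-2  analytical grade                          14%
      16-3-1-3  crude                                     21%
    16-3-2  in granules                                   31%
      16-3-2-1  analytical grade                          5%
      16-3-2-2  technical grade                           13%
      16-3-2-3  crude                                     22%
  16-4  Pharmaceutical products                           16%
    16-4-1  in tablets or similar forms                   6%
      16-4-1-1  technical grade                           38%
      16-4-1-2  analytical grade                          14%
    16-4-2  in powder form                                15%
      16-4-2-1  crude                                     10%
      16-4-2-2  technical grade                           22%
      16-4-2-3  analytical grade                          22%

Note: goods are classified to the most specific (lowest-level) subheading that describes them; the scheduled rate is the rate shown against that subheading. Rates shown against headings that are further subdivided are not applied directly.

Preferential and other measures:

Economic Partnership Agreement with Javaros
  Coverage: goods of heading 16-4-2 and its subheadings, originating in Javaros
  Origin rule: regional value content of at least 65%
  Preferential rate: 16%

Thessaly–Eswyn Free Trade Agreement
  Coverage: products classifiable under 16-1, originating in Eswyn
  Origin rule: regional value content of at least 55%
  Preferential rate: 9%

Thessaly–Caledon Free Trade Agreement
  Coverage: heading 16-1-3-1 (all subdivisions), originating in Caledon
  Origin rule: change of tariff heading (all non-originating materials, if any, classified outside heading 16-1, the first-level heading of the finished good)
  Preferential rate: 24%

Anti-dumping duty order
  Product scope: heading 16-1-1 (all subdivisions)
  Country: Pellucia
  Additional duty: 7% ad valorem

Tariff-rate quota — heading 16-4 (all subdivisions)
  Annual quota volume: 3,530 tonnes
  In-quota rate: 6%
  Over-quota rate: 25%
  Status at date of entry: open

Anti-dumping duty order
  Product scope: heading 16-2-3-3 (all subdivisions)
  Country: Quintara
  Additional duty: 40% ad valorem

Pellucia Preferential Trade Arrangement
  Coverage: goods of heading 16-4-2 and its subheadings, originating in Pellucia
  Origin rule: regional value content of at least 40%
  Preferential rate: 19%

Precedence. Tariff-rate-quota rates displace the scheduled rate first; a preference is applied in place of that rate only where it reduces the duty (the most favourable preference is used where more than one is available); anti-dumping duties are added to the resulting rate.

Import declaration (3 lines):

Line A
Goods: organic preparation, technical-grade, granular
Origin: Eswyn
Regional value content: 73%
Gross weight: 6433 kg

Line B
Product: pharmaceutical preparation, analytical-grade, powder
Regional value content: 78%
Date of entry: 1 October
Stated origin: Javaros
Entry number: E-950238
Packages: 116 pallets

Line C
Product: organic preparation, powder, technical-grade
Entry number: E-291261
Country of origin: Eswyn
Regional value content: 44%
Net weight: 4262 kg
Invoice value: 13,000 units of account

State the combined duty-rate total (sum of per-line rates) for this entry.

Line A: organic → 16-1; granular → 16-1-1; technical-grade → 16-1-1-1. Scheduled 38%. Eswyn agreement on 16-1: RVC ≥ 55% → 9% available; preferential 9%. → 9%.
Line B: pharmaceutical → 16-4; powder → 16-4-2; analytical-grade → 16-4-2-3. Scheduled 22%. quota on 16-4 open → in-quota 6%; Javaros agreement on 16-4-2: RVC ≥ 65% → 16% available; preference 16% not lower than 6% → no reduction. → 6%.
Line C: organic → 16-1; powder → 16-1-2; technical-grade → 16-1-2-1. Scheduled 38%. Eswyn agreement on 16-1: RVC < 55%. → 38%.
Sum: 9% + 6% + 38% = 53%.

53%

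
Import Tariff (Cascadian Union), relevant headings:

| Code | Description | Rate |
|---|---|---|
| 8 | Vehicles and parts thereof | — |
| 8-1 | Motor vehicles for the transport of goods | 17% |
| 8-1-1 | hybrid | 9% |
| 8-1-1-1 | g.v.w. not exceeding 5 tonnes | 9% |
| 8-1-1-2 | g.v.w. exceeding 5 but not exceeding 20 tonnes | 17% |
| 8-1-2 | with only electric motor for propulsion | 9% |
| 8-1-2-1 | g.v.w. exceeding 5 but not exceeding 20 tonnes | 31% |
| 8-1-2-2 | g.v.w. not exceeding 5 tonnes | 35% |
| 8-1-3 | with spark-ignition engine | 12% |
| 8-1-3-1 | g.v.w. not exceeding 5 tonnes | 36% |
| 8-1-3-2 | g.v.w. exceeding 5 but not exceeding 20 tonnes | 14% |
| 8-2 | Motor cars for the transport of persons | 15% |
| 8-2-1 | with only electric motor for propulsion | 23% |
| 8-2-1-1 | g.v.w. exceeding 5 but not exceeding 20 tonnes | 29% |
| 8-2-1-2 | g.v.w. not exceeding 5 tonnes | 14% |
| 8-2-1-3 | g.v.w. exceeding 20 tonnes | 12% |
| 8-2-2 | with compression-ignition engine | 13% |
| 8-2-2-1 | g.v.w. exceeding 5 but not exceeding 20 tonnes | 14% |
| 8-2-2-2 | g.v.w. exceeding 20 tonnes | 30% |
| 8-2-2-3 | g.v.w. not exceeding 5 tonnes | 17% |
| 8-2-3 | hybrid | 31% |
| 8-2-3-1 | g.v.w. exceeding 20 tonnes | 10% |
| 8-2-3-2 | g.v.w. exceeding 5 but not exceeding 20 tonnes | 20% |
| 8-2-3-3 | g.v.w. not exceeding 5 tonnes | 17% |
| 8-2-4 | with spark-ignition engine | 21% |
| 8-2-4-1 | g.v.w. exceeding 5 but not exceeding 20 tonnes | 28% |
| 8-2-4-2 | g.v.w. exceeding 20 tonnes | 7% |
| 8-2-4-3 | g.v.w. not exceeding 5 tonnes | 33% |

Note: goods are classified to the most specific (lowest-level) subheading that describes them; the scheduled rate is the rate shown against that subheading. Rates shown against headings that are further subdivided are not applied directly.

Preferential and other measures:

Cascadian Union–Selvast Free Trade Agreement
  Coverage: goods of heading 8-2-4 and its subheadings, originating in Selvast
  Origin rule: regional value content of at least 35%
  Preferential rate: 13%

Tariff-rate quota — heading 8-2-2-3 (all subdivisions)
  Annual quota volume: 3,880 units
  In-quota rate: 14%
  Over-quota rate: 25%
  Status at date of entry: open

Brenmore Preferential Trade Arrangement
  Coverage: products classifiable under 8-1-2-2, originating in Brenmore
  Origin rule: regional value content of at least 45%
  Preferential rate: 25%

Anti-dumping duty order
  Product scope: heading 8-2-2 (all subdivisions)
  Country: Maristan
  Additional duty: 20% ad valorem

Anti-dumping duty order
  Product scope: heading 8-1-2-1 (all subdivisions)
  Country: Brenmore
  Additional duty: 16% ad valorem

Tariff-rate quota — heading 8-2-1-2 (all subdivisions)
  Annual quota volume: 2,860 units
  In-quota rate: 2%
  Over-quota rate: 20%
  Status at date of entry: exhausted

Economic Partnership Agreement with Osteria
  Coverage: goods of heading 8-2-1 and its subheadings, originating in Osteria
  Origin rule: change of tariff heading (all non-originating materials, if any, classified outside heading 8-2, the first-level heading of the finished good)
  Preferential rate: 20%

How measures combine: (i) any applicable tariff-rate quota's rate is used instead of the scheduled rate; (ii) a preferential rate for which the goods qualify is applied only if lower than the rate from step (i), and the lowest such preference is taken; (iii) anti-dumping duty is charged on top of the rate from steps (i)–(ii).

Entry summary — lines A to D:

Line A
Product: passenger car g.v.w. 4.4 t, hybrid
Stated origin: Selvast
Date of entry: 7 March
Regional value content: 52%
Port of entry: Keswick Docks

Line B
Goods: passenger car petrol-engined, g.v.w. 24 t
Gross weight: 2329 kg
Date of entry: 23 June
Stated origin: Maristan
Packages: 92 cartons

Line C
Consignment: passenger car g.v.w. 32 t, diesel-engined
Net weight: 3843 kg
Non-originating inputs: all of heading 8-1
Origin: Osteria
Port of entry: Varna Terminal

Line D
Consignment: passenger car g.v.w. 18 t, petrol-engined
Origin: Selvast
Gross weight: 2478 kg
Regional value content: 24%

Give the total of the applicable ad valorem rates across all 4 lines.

Line A: passenger car → 8-2; hybrid → 8-2-3; g.v.w. 4.4 t → 8-2-3-3. Scheduled 17%. Selvast agreement on 8-2-4: 8-2-3-3 not covered. → 17%.
Line B: passenger car → 8-2; petrol-engined → 8-2-4; g.v.w. 24 t → 8-2-4-2. Scheduled 7%. No special measure applies. → 7%.
Line C: passenger car → 8-2; diesel-engined → 8-2-2; g.v.w. 32 t → 8-2-2-2. Scheduled 30%. Osteria agreement on 8-2-1: 8-2-2-2 not covered. → 30%.
Line D: passenger car → 8-2; petrol-engined → 8-2-4; g.v.w. 18 t → 8-2-4-1. Scheduled 28%. Selvast agreement on 8-2-4: RVC < 35%. → 28%.
Sum: 17% + 7% + 30% + 28% = 82%.

82%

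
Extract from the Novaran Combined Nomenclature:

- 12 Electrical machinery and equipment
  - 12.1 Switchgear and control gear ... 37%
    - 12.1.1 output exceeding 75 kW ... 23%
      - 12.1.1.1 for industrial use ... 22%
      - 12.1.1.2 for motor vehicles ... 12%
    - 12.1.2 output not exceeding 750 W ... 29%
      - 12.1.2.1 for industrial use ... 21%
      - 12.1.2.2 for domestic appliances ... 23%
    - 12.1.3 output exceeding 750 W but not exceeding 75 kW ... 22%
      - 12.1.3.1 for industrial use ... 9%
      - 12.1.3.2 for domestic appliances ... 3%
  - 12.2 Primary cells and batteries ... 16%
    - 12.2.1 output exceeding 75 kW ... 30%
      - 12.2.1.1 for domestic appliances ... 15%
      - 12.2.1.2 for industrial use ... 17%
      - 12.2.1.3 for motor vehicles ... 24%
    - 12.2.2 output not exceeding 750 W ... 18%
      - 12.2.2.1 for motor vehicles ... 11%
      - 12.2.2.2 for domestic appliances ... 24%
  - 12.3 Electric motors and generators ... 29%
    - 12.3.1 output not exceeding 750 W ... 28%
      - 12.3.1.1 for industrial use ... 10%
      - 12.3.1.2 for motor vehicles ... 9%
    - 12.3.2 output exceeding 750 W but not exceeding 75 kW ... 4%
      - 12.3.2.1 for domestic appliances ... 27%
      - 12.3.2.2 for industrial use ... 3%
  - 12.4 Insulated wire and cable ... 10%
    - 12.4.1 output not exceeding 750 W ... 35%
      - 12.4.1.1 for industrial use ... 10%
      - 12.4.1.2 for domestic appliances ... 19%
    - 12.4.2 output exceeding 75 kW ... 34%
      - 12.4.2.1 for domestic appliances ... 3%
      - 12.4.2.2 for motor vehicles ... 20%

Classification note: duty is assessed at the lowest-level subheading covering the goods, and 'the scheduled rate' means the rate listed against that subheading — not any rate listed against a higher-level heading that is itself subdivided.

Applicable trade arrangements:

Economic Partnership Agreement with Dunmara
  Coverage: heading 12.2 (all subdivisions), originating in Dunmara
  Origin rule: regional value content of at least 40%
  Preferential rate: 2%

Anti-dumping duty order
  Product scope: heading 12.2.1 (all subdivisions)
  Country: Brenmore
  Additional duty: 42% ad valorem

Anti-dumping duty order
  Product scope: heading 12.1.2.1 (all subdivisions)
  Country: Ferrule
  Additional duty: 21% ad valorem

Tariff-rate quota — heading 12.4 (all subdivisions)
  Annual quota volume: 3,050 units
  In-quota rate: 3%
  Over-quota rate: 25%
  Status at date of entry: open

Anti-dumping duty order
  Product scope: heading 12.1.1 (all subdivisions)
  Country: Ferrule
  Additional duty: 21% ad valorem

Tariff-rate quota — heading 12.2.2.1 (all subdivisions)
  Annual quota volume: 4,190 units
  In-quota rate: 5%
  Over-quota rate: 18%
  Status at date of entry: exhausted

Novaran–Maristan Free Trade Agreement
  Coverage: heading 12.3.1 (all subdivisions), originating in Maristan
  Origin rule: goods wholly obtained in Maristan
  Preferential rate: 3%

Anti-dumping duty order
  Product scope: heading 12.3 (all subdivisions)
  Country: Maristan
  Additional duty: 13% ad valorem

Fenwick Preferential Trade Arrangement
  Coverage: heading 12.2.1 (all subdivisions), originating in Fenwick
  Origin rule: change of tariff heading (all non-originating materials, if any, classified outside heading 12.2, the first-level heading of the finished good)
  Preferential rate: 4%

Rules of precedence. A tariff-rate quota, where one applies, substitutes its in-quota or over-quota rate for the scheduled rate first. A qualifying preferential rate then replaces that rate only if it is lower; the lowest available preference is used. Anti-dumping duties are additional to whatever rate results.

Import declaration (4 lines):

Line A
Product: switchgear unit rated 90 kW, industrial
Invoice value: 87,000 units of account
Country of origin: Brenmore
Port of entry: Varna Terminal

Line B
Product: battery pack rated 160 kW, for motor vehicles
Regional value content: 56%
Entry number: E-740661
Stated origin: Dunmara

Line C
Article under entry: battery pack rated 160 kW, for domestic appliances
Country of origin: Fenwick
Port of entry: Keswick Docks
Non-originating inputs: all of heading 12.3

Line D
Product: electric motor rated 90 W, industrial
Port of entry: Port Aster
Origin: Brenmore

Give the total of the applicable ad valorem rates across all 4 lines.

Line A: switchgear unit → 12.1; rated 90 kW → 12.1.1; industrial → 12.1.1.1. Scheduled 22%. No special measure applies. → 22%.
Line B: battery pack → 12.2; rated 160 kW → 12.2.1; for motor vehicles → 12.2.1.3. Scheduled 24%. Dunmara agreement on 12.2: RVC ≥ 40% → 2% available; preferential 2%. → 2%.
Line C: battery pack → 12.2; rated 160 kW → 12.2.1; for domestic appliances → 12.2.1.1. Scheduled 15%. Fenwick agreement on 12.2.1: CTH met → 4% available; preferential 4%. → 4%.
Line D: electric motor → 12.3; rated 90 W → 12.3.1; industrial → 12.3.1.1. Scheduled 10%. No special measure applies. → 10%.
Sum: 22% + 2% + 4% + 10% = 38%.

38%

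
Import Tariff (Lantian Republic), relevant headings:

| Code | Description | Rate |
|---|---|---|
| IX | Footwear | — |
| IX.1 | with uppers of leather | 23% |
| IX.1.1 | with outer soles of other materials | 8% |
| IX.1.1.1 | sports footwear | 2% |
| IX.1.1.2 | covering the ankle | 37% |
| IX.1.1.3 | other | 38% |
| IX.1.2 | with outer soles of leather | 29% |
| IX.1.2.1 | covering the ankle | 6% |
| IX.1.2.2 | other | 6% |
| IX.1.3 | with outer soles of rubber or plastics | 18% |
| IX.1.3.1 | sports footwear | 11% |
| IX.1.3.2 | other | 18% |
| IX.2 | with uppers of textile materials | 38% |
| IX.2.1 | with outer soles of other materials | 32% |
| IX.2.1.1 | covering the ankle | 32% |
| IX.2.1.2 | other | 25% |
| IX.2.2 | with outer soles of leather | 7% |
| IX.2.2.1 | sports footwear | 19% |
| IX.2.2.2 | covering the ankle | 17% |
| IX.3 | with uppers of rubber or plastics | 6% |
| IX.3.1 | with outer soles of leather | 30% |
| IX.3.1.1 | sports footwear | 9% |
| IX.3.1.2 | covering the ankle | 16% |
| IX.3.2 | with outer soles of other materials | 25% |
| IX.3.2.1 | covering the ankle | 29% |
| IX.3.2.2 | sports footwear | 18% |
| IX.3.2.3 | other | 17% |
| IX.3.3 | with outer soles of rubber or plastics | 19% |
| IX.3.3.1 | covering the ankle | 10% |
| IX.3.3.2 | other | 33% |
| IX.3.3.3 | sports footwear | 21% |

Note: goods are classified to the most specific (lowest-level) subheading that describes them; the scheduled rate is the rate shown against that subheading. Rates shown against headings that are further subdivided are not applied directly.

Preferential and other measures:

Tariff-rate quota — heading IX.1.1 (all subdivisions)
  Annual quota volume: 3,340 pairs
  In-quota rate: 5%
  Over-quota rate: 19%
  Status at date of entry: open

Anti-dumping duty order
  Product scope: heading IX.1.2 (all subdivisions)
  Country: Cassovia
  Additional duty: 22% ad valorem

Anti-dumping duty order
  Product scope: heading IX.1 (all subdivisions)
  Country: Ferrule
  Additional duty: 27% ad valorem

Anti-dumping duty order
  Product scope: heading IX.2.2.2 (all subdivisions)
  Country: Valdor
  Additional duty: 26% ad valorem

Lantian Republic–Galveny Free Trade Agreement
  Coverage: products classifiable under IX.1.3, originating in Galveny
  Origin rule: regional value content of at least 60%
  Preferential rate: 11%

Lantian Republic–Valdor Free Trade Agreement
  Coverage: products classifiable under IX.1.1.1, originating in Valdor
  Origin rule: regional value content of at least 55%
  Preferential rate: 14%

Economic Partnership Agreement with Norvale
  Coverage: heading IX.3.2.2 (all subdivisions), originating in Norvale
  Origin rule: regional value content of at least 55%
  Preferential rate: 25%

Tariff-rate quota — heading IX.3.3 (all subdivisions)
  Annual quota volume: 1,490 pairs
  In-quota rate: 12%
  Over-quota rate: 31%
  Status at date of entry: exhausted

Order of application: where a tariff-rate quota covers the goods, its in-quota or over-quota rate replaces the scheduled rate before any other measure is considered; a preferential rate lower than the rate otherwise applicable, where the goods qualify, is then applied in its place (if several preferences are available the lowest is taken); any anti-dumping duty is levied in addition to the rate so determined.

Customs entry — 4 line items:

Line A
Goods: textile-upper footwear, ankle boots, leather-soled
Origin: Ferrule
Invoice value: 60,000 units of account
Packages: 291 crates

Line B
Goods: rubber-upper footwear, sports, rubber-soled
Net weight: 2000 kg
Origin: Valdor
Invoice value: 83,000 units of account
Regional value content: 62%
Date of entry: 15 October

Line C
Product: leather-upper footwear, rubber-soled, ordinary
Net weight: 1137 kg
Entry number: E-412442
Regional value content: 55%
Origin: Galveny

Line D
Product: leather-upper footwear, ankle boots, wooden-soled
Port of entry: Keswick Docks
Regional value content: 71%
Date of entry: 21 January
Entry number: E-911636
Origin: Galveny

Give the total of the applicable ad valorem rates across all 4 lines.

Line A: textile-upper → IX.2; leather-soled → IX.2.2; ankle boots → IX.2.2.2. Scheduled 17%. No special measure applies. → 17%.
Line B: rubber-upper → IX.3; rubber-soled → IX.3.3; sports → IX.3.3.3. Scheduled 21%. quota on IX.3.3 exhausted → over-quota 31%; Valdor agreement on IX.1.1.1: IX.3.3.3 not covered. → 31%.
Line C: leather-upper → IX.1; rubber-soled → IX.1.3; ordinary → IX.1.3.2. Scheduled 18%. Galveny agreement on IX.1.3: RVC < 60%. → 18%.
Line D: leather-upper → IX.1; wooden-soled → IX.1.1; ankle boots → IX.1.1.2. Scheduled 37%. quota on IX.1.1 open → in-quota 5%; Galveny agreement on IX.1.3: IX.1.1.2 not covered. → 5%.
Sum: 17% + 31% + 18% + 5% = 71%.

71%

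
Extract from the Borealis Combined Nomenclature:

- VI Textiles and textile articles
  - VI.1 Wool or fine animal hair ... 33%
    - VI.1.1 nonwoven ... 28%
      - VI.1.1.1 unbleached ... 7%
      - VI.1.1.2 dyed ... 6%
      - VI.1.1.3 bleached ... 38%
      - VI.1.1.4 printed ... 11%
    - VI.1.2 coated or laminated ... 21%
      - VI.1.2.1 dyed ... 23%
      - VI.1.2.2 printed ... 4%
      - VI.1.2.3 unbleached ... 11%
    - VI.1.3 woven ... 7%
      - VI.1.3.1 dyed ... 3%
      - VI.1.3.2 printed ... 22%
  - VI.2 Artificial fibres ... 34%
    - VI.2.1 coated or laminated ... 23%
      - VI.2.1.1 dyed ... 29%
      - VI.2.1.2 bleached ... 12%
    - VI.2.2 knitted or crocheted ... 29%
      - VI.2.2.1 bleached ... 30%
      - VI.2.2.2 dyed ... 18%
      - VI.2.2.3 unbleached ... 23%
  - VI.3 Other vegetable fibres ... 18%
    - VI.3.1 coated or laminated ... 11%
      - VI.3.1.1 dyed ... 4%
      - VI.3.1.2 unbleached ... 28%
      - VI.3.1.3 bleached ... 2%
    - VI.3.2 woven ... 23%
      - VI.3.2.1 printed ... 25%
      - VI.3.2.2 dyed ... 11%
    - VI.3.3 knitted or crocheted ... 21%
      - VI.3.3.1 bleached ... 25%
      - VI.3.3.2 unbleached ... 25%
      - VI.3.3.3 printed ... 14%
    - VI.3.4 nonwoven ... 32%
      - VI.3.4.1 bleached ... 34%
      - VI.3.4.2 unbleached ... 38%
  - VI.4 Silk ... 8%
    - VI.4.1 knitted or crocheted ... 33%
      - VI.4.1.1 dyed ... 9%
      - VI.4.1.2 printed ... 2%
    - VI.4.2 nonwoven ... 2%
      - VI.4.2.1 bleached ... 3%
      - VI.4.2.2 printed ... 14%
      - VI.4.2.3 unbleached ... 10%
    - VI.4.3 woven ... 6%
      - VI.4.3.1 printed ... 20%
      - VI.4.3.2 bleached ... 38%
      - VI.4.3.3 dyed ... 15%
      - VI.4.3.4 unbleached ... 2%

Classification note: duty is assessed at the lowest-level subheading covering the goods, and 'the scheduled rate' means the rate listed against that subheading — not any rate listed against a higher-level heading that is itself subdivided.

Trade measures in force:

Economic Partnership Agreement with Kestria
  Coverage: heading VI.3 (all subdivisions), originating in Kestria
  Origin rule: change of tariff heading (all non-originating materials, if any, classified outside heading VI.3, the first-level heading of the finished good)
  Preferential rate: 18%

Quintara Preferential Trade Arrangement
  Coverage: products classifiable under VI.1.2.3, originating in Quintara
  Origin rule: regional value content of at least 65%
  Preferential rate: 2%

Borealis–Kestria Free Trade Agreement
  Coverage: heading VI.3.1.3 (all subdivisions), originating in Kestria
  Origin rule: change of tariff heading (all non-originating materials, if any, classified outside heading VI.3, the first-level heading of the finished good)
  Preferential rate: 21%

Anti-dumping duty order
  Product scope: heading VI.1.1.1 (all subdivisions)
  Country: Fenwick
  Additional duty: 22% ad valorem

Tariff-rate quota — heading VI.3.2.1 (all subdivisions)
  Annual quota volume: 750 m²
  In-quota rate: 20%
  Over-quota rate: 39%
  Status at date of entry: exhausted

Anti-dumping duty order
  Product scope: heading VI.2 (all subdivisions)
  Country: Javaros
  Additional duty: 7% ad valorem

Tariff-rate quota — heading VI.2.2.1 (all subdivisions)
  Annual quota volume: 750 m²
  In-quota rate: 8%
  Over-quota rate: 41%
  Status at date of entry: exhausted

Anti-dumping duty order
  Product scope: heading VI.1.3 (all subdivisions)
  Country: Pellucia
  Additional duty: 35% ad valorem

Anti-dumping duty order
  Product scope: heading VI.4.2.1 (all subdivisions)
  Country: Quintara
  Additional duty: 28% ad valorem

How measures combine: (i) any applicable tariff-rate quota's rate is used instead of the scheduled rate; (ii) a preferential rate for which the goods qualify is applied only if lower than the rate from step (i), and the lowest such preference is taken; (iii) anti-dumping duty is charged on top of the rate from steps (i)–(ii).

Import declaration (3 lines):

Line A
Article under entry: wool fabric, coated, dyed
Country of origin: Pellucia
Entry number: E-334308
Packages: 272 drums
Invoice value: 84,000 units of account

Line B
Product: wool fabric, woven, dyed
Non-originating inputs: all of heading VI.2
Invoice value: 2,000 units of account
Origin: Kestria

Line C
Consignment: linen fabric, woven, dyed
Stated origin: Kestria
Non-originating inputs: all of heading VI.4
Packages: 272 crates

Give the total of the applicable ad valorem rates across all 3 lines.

37%

Line A: wool → VI.1; coated → VI.1.2; dyed → VI.1.2.1. Scheduled 23%. No special measure applies. → 23%.
Line B: wool → VI.1; woven → VI.1.3; dyed → VI.1.3.1. Scheduled 3%. Kestria agreement on VI.3: VI.1.3.1 not covered; Kestria agreement on VI.3.1.3: VI.1.3.1 not covered. → 3%.
Line C: linen → VI.3; woven → VI.3.2; dyed → VI.3.2.2. Scheduled 11%. Kestria agreement on VI.3: CTH met → 18% available; Kestria agreement on VI.3.1.3: VI.3.2.2 not covered; preference 18% not lower than 11% → no reduction. → 11%.
Sum: 23% + 3% + 11% = 37%.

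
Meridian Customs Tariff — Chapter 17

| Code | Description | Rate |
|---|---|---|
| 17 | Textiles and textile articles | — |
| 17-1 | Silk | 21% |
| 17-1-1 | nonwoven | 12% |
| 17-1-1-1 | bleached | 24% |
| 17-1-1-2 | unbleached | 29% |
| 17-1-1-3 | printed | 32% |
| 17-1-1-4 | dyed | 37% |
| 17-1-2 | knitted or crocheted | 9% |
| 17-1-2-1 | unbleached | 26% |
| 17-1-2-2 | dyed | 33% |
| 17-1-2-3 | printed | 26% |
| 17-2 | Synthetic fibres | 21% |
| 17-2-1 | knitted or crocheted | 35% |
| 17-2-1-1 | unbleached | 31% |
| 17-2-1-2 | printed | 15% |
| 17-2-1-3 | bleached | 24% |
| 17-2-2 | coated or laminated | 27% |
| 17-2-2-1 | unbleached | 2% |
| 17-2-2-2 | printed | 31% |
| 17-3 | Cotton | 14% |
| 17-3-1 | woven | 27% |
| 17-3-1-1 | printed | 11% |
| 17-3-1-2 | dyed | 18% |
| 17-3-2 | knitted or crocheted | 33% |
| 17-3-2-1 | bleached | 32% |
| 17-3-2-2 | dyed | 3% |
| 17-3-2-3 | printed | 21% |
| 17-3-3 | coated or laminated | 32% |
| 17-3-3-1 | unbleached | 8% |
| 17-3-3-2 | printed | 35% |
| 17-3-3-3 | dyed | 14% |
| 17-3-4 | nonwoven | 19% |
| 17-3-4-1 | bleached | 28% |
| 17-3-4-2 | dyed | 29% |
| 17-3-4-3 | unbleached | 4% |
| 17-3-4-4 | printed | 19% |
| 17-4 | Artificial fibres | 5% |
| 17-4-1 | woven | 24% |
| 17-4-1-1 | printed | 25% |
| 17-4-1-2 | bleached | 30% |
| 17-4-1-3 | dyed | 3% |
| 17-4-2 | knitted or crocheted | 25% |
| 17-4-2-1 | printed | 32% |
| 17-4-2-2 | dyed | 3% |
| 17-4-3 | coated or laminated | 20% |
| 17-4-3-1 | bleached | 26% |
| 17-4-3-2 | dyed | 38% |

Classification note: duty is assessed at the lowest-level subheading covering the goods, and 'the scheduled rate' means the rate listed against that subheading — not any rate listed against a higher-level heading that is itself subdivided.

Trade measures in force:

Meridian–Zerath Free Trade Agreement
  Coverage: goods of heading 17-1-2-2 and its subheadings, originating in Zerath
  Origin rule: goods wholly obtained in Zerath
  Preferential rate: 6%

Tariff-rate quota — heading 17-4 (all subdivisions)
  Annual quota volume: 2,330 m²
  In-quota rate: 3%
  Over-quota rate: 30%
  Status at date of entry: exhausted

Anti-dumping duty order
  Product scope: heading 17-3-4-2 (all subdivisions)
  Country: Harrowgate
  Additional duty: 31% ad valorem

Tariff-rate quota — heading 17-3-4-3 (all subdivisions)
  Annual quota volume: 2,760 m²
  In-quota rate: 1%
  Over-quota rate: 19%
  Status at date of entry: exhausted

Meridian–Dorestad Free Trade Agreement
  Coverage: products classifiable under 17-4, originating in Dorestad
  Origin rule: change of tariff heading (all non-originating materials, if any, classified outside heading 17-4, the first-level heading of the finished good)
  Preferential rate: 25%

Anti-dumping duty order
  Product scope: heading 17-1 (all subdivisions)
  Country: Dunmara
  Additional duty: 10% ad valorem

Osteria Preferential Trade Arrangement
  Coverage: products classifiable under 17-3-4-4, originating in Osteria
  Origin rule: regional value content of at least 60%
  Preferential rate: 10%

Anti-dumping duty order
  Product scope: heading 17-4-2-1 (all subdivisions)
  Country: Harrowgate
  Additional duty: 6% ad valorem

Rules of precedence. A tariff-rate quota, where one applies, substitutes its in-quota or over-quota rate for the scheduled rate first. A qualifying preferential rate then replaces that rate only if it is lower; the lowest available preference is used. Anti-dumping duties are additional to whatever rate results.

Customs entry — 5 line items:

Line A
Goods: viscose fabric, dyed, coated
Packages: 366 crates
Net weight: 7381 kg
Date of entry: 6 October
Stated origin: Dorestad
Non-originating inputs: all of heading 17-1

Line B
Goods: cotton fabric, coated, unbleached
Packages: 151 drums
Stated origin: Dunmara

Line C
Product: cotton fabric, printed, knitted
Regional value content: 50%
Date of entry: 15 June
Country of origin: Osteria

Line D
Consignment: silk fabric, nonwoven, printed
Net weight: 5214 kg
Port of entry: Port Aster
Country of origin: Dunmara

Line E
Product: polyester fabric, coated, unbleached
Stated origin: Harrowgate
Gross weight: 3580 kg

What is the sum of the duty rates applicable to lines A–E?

98%

Line A: viscose → 17-4; coated → 17-4-3; dyed → 17-4-3-2. Scheduled 38%. quota on 17-4 exhausted → over-quota 30%; Dorestad agreement on 17-4: CTH met → 25% available; preferential 25%. → 25%.
Line B: cotton → 17-3; coated → 17-3-3; unbleached → 17-3-3-1. Scheduled 8%. No special measure applies. → 8%.
Line C: cotton → 17-3; knitted → 17-3-2; printed → 17-3-2-3. Scheduled 21%. Osteria agreement on 17-3-4-4: 17-3-2-3 not covered. → 21%.
Line D: silk → 17-1; nonwoven → 17-1-1; printed → 17-1-1-3. Scheduled 32%. anti-dumping (Dunmara, 17-1): +10%; total 32% + 10% = 42%. → 42%.
Line E: polyester → 17-2; coated → 17-2-2; unbleached → 17-2-2-1. Scheduled 2%. No special measure applies. → 2%.
Sum: 25% + 8% + 21% + 42% + 2% = 98%.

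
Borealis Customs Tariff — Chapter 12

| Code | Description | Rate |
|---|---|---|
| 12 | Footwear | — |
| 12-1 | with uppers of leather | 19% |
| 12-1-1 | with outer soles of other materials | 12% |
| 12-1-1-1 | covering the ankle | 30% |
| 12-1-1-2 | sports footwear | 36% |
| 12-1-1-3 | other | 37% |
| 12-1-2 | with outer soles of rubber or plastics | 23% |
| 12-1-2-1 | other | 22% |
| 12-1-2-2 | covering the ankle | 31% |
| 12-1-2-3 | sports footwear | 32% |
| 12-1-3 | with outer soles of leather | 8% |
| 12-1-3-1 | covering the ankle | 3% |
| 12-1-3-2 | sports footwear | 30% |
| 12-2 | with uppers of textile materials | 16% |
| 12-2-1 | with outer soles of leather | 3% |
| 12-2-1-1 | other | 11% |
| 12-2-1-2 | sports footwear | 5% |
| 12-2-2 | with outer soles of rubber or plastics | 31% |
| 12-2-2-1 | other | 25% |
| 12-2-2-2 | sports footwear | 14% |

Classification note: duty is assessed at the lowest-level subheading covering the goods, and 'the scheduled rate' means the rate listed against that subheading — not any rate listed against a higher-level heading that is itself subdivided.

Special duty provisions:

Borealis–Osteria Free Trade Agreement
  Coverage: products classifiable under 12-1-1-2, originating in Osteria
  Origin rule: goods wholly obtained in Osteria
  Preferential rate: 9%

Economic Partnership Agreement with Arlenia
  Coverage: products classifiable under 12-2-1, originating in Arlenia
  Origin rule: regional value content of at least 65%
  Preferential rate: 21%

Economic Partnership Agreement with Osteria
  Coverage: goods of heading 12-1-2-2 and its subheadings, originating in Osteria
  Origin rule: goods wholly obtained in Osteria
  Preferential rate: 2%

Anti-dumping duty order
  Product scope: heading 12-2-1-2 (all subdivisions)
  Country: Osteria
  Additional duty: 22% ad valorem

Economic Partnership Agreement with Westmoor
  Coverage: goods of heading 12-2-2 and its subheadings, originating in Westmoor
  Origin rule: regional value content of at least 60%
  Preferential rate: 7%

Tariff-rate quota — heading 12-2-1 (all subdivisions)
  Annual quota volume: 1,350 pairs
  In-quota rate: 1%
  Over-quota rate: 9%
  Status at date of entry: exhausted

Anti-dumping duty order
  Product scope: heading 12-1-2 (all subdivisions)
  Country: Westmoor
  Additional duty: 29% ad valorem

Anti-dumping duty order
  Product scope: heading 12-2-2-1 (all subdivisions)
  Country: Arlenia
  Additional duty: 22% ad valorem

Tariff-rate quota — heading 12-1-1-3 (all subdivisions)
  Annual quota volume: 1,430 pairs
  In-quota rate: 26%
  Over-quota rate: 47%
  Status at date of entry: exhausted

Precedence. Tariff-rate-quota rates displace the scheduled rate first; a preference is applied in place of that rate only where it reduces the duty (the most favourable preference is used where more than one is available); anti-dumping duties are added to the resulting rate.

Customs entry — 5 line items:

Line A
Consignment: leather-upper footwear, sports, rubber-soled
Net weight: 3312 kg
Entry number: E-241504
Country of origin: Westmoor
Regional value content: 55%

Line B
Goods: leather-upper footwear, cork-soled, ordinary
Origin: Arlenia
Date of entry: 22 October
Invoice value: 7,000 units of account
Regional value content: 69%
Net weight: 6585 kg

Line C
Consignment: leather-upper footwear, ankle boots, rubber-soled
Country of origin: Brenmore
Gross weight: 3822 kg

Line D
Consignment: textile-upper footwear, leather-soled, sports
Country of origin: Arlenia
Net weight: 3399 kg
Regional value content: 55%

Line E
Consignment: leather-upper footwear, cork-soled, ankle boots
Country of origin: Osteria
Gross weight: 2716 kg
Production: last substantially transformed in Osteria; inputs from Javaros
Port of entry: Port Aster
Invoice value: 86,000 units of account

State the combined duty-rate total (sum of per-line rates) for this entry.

Line A: leather-upper → 12-1; rubber-soled → 12-1-2; sports → 12-1-2-3. Scheduled 32%. Westmoor agreement on 12-2-2: 12-1-2-3 not covered; anti-dumping (Westmoor, 12-1-2): +29%; total 32% + 29% = 61%. → 61%.
Line B: leather-upper → 12-1; cork-soled → 12-1-1; ordinary → 12-1-1-3. Scheduled 37%. quota on 12-1-1-3 exhausted → over-quota 47%; Arlenia agreement on 12-2-1: 12-1-1-3 not covered. → 47%.
Line C: leather-upper → 12-1; rubber-soled → 12-1-2; ankle boots → 12-1-2-2. Scheduled 31%. No special measure applies. → 31%.
Line D: textile-upper → 12-2; leather-soled → 12-2-1; sports → 12-2-1-2. Scheduled 5%. quota on 12-2-1 exhausted → over-quota 9%; Arlenia agreement on 12-2-1: RVC < 65%. → 9%.
Line E: leather-upper → 12-1; cork-soled → 12-1-1; ankle boots → 12-1-1-1. Scheduled 30%. Osteria agreement on 12-1-1-2: 12-1-1-1 not covered; Osteria agreement on 12-1-2-2: 12-1-1-1 not covered. → 30%.
Sum: 61% + 47% + 31% + 9% + 30% = 178%.

178%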